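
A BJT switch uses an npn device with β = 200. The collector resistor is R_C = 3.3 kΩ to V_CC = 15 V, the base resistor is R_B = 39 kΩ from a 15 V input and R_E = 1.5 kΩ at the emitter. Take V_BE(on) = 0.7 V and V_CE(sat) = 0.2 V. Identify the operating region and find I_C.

Assume active: I_B = (15 − 0.7)/(39 + 201×1.5) = 0.042 mA, I_C = β·I_B = 8.4 mA.
Then V_CE = 15 − 8.4×3.3 − 8.44×1.5 = -25.4 V < 0.2 V — the active assumption fails.
Re-solve with V_CE = 0.2 V. KCL at the emitter: V_E/R_E = (V_BB−0.7−V_E)/R_B + (V_CC−0.2−V_E)/R_C, giving V_E = 4.87 V.
I_C = (V_CC − 0.2 − V_E)/R_C = (14.8 − 4.87)/3.3 = 3.01 mA.
Check: I_B = (14.3 − 4.87)/39 = 0.242 mA, and β·I_B = 48.3 mA > I_C, confirming saturation.

saturation; I_C ≈ 3 mA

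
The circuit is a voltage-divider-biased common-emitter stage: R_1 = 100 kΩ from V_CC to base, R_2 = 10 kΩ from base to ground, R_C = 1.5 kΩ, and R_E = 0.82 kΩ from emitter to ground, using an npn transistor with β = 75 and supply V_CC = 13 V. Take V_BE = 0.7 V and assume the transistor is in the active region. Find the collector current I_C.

I_C ≈ 0.51 mA

Thevenize the base divider: V_Th = V_CC·R_2/(R_1+R_2) = 13×10/110 = 1.18 V, R_Th = R_1‖R_2 = 9.09 kΩ.
Base-emitter loop: V_Th = I_B·R_Th + V_BE + (β+1)I_B·R_E, so I_B = (1.18 − 0.7) / (9.09 + 76×0.82) = 0.00675 mA.
I_C = β·I_B = 75×0.00675 = 0.506 mA, and I_E = (β+1)I_B = 0.513 mA.
V_CE = V_CC − I_C·R_C − I_E·R_E = 13 − 0.506×1.5 − 0.513×0.82 = 11.8 V.
V_CE = 11.8 V > 0.2 V confirms active-region operation.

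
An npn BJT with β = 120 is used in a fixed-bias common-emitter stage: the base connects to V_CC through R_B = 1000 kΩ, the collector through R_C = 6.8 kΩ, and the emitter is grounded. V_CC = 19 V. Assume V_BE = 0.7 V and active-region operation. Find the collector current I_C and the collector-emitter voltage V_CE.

Base loop: V_CC = I_B·R_B + V_BE, so I_B = (19 − 0.7)/1000 kΩ = 0.0183 mA.
In the active region I_C = β·I_B = 120 × 0.0183 = 2.2 mA.
Collector loop: V_CE = V_CC − I_C·R_C = 19 − 2.2×6.8 = 4.07 V.
Since V_CE = 4.07 V > V_CE(sat) ≈ 0.2 V, the transistor is in the active region as assumed.

I_C ≈ 2.2 mA, V_CE ≈ 4.1 V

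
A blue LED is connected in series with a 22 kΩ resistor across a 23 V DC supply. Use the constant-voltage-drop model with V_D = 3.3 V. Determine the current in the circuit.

I ≈ 0.9 mA

KVL around the loop: 23 = V_D + I·R = 3.3 + I × 22 kΩ.
So I = (23 − 3.3) / 22 kΩ = 19.7 / 22 = 0.895 mA.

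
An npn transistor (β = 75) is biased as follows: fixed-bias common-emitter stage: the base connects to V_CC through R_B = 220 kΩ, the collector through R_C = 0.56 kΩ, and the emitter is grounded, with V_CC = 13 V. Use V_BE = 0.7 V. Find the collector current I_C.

I_C ≈ 4.2 mA

Base loop: V_CC = I_B·R_B + V_BE, so I_B = (13 − 0.7)/220 kΩ = 0.0559 mA.
In the active region I_C = β·I_B = 75 × 0.0559 = 4.19 mA.
Collector loop: V_CE = V_CC − I_C·R_C = 13 − 4.19×0.56 = 10.7 V.
Since V_CE = 10.7 V > V_CE(sat) ≈ 0.2 V, the transistor is in the active region as assumed.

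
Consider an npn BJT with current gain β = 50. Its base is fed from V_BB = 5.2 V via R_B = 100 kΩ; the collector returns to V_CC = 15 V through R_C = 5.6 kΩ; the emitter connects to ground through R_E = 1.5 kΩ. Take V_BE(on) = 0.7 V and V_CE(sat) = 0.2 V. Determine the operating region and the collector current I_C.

Assume active. Base-emitter loop: I_B = (V_BB − V_BE)/(R_B + (β+1)R_E) = (5.2 − 0.7)/(100 + 51×1.5) = 0.0255 mA.
I_C = β·I_B = 50×0.0255 = 1.27 mA.
V_CE = V_CC − I_C·R_C − I_E·R_E = 15 − 1.27×5.6 − 1.3×1.5 = 5.91 V > V_CE(sat), so the active-region assumption holds.

active; I_C ≈ 1.3 mA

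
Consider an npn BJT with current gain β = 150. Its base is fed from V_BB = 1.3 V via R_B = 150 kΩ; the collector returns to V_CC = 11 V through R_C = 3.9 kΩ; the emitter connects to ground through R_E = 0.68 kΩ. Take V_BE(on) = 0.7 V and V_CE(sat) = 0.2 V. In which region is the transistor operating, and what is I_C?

Assume active. Base-emitter loop: I_B = (V_BB − V_BE)/(R_B + (β+1)R_E) = (1.3 − 0.7)/(150 + 151×0.68) = 0.00237 mA.
I_C = β·I_B = 150×0.00237 = 0.356 mA.
V_CE = V_CC − I_C·R_C − I_E·R_E = 11 − 0.356×3.9 − 0.359×0.68 = 9.37 V > V_CE(sat), so the active-region assumption holds.

active; I_C ≈ 0.36 mA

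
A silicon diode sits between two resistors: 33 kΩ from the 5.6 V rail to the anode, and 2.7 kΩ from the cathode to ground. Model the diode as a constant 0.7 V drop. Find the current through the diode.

I ≈ 0.14 mA

The two resistors are in series with the diode, so KVL gives 5.6 = I·33 + 0.7 + I·2.7.
I = (5.6 − 0.7) / (33 + 2.7) kΩ = 4.9 / 35.7 = 0.137 mA.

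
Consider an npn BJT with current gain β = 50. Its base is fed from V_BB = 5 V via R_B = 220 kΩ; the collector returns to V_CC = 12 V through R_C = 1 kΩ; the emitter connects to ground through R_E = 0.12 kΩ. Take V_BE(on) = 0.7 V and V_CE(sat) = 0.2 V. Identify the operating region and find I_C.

Assume active. Base-emitter loop: I_B = (V_BB − V_BE)/(R_B + (β+1)R_E) = (5 − 0.7)/(220 + 51×0.12) = 0.019 mA.
I_C = β·I_B = 50×0.019 = 0.951 mA.
V_CE = V_CC − I_C·R_C − I_E·R_E = 12 − 0.951×1 − 0.97×0.12 = 10.9 V > V_CE(sat), so the active-region assumption holds.

active; I_C ≈ 0.95 mA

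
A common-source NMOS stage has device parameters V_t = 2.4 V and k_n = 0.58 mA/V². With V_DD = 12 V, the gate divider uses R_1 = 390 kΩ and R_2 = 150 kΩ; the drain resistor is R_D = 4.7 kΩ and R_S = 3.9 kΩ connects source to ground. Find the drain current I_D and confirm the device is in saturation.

V_G = V_DD·R_2/(R_1+R_2) = 12×150/540 = 3.33 V.
Assume saturation: I_D = (k_n/2)(V_GS − V_t)² with V_GS = V_G − I_D·R_S = 3.33 − 3.9·I_D.
Substituting gives 4.41·I_D² − 3.11·I_D + 0.253 = 0, with roots I_D = 0.0936 or 0.612 mA.
The root I_D = 0.612 mA gives V_GS = 0.948 V ≤ V_t, so take I_D = 0.0936 mA.
Then V_GS = 2.97 V and V_DS = V_DD − I_D(R_D+R_S) = 12 − 0.0936×8.6 = 11.2 V.
Saturation requires V_DS ≥ V_GS − V_t = 0.568 V; 11.2 ≥ 0.568 ✓.

I_D ≈ 0.094 mA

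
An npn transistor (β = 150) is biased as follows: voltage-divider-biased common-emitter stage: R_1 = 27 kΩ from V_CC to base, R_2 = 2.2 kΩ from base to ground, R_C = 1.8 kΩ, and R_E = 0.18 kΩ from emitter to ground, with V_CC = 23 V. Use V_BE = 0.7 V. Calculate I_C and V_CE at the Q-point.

Thevenize the base divider: V_Th = V_CC·R_2/(R_1+R_2) = 23×2.2/29.2 = 1.73 V, R_Th = R_1‖R_2 = 2.03 kΩ.
Base-emitter loop: V_Th = I_B·R_Th + V_BE + (β+1)I_B·R_E, so I_B = (1.73 − 0.7) / (2.03 + 151×0.18) = 0.0354 mA.
I_C = β·I_B = 150×0.0354 = 5.3 mA, and I_E = (β+1)I_B = 5.34 mA.
V_CE = V_CC − I_C·R_C − I_E·R_E = 23 − 5.3×1.8 − 5.34×0.18 = 12.5 V.
V_CE = 12.5 V > 0.2 V confirms active-region operation.

I_C ≈ 5.3 mA, V_CE ≈ 12 V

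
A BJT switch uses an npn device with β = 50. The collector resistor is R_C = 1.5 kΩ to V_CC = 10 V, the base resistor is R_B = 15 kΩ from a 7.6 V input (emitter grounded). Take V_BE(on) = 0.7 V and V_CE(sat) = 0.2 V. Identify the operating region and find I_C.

Assume active: I_B = (7.6 − 0.7)/15 = 0.46 mA, giving I_C = β·I_B = 23 mA.
But then V_CE = 10 − 23×1.5 = -24.5 V < V_CE(sat) = 0.2 V — impossible in the active region.
So the transistor is saturated. With V_CE = 0.2 V, I_C = (V_CC − 0.2)/R_C = 9.8/1.5 = 6.53 mA.
Check: β·I_B = 23 mA > I_C = 6.53 mA, confirming saturation.

saturation; I_C ≈ 6.5 mA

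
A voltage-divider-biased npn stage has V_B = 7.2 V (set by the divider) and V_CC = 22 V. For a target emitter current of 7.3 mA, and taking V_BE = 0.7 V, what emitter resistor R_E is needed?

R_E ≈ 0.89 kΩ

V_E = V_B − V_BE = 7.2 − 0.7 = 6.5 V.
R_E = V_E / I_E = 6.5 / 7.3 = 0.89 kΩ.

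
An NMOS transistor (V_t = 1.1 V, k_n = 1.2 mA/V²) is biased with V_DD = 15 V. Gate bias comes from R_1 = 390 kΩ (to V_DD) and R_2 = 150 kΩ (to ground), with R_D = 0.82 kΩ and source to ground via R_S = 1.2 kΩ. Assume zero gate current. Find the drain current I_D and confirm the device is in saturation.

I_D ≈ 1.3 mA

V_G = V_DD·R_2/(R_1+R_2) = 15×150/540 = 4.17 V.
Assume saturation: I_D = (k_n/2)(V_GS − V_t)² with V_GS = V_G − I_D·R_S = 4.17 − 1.2·I_D.
Substituting gives 0.864·I_D² − 5.42·I_D + 5.64 = 0, with roots I_D = 1.32 or 4.95 mA.
The root I_D = 4.95 mA gives V_GS = -1.77 V ≤ V_t, so take I_D = 1.32 mA.
Then V_GS = 2.58 V and V_DS = V_DD − I_D(R_D+R_S) = 15 − 1.32×2.02 = 12.3 V.
Saturation requires V_DS ≥ V_GS − V_t = 1.48 V; 12.3 ≥ 1.48 ✓.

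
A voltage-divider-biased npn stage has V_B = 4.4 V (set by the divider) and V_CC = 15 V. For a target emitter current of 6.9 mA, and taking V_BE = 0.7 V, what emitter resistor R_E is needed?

V_E = V_B − V_BE = 4.4 − 0.7 = 3.7 V.
R_E = V_E / I_E = 3.7 / 6.9 = 0.536 kΩ.

R_E ≈ 0.54 kΩ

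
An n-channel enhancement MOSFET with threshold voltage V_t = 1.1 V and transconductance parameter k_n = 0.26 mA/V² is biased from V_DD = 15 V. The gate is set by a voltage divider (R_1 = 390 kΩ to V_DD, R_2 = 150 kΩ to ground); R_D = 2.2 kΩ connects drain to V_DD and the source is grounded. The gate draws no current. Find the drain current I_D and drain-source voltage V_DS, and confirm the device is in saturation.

I_D ≈ 1.2 mA, V_DS ≈ 12 V

V_G = V_DD·R_2/(R_1+R_2) = 15×150/540 = 4.17 V. With the source grounded, V_GS = V_G = 4.17 V.
Assume saturation: I_D = (k_n/2)(V_GS − V_t)² = (0.26/2)×(4.17 − 1.1)² = 0.13×3.07² = 1.22 mA.
V_DS = V_DD − I_D·R_D = 15 − 1.22×2.2 = 12.3 V.
Saturation requires V_DS ≥ V_GS − V_t = 3.07 V; 12.3 ≥ 3.07 ✓.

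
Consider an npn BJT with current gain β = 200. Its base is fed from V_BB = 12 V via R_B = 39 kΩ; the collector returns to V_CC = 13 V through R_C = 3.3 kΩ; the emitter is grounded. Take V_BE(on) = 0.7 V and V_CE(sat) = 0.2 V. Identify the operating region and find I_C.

Assume active: I_B = (12 − 0.7)/39 = 0.29 mA, giving I_C = β·I_B = 57.9 mA.
But then V_CE = 13 − 57.9×3.3 = -178 V < V_CE(sat) = 0.2 V — impossible in the active region.
So the transistor is saturated. With V_CE = 0.2 V, I_C = (V_CC − 0.2)/R_C = 12.8/3.3 = 3.88 mA.
Check: β·I_B = 57.9 mA > I_C = 3.88 mA, confirming saturation.

saturation; I_C ≈ 3.9 mA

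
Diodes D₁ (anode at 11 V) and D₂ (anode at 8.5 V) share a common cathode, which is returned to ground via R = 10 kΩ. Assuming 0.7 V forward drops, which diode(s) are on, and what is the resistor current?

Only D₁ conducts; I_R ≈ 1 mA

Assume both conduct. Then node N would need to be at both 11−0.7 = 10.3 V and 8.5−0.7 = 7.8 V, which is impossible.
Assume only D₁ conducts: V_N = 11 − 0.7 = 10.3 V, so I_R = 10.3/10 = 1.03 mA.
Check D₂: its anode-to-cathode voltage is 8.5 − 10.3 = -1.8 V < 0.7 V, so it is off. The assumption is consistent.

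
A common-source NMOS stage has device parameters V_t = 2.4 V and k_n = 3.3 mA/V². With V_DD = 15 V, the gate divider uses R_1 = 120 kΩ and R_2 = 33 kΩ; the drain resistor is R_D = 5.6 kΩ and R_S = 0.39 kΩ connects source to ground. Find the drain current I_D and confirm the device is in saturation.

I_D ≈ 0.6 mA

V_G = V_DD·R_2/(R_1+R_2) = 15×33/153 = 3.24 V.
Assume saturation: I_D = (k_n/2)(V_GS − V_t)² with V_GS = V_G − I_D·R_S = 3.24 − 0.39·I_D.
Substituting gives 0.251·I_D² − 2.08·I_D + 1.15 = 0, with roots I_D = 0.598 or 7.67 mA.
The root I_D = 7.67 mA gives V_GS = 0.244 V ≤ V_t, so take I_D = 0.598 mA.
Then V_GS = 3 V and V_DS = V_DD − I_D(R_D+R_S) = 15 − 0.598×5.99 = 11.4 V.
Saturation requires V_DS ≥ V_GS − V_t = 0.602 V; 11.4 ≥ 0.602 ✓.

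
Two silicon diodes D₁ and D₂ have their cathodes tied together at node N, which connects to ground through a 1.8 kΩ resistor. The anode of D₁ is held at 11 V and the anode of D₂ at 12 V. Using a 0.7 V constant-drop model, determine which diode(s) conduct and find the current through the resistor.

Assume both conduct. Then node N would need to be at both 11−0.7 = 10.3 V and 12−0.7 = 11.3 V, which is impossible.
Assume only D₂ conducts: V_N = 12 − 0.7 = 11.3 V, so I_R = 11.3/1.8 = 6.28 mA.
Check D₁: its anode-to-cathode voltage is 11 − 11.3 = -0.3 V < 0.7 V, so it is off. The assumption is consistent.

Only D₂ conducts; I_R ≈ 6.3 mA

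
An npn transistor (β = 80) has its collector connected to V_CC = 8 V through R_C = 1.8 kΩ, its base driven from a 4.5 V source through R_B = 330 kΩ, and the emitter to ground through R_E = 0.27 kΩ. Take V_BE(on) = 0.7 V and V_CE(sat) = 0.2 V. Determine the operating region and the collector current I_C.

active; I_C ≈ 0.86 mA

Assume active. Base-emitter loop: I_B = (V_BB − V_BE)/(R_B + (β+1)R_E) = (4.5 − 0.7)/(330 + 81×0.27) = 0.0108 mA.
I_C = β·I_B = 80×0.0108 = 0.864 mA.
V_CE = V_CC − I_C·R_C − I_E·R_E = 8 − 0.864×1.8 − 0.875×0.27 = 6.21 V > V_CE(sat), so the active-region assumption holds.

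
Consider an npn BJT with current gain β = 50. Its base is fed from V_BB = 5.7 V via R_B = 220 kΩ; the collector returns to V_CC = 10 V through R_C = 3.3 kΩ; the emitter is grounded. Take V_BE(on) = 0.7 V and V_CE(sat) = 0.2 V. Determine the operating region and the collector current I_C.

Assume active. Base-emitter loop: I_B = (V_BB − V_BE)/R_B = (5.7 − 0.7)/220 = 0.0227 mA.
I_C = β·I_B = 50×0.0227 = 1.14 mA.
V_CE = V_CC − I_C·R_C = 10 − 1.14×3.3 = 6.25 V > V_CE(sat), so the active-region assumption holds.

active; I_C ≈ 1.1 mA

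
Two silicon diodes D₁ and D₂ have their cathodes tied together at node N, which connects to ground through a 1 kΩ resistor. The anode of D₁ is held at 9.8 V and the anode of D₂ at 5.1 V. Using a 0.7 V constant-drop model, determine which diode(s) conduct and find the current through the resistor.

Assume both conduct. Then node N would need to be at both 9.8−0.7 = 9.1 V and 5.1−0.7 = 4.4 V, which is impossible.
Assume only D₁ conducts: V_N = 9.8 − 0.7 = 9.1 V, so I_R = 9.1/1 = 9.1 mA.
Check D₂: its anode-to-cathode voltage is 5.1 − 9.1 = -4 V < 0.7 V, so it is off. The assumption is consistent.

Only D₁ conducts; I_R ≈ 9.1 mA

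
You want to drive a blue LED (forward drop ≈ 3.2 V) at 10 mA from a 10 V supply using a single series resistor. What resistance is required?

R ≈ 0.68 kΩ

The resistor drops V_S − V_D = 10 − 3.2 = 6.8 V at 10 mA.
R = 6.8 V / 10 mA = 0.68 kΩ.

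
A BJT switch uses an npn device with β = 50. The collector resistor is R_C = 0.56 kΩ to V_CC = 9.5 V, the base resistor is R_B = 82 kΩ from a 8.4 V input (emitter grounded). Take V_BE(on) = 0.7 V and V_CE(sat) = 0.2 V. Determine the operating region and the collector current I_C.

active; I_C ≈ 4.7 mA

Assume active. Base-emitter loop: I_B = (V_BB − V_BE)/R_B = (8.4 − 0.7)/82 = 0.0939 mA.
I_C = β·I_B = 50×0.0939 = 4.7 mA.
V_CE = V_CC − I_C·R_C = 9.5 − 4.7×0.56 = 6.87 V > V_CE(sat), so the active-region assumption holds.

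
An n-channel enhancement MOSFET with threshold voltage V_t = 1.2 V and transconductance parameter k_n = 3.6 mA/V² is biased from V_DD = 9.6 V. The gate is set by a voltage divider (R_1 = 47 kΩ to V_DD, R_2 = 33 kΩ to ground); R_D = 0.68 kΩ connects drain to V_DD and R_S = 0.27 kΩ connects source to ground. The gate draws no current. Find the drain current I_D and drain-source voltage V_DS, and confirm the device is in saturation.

V_G = V_DD·R_2/(R_1+R_2) = 9.6×33/80 = 3.96 V.
Assume saturation: I_D = (k_n/2)(V_GS − V_t)² with V_GS = V_G − I_D·R_S = 3.96 − 0.27·I_D.
Substituting gives 0.131·I_D² − 3.68·I_D + 13.7 = 0, with roots I_D = 4.42 or 23.6 mA.
The root I_D = 23.6 mA gives V_GS = -2.42 V ≤ V_t, so take I_D = 4.42 mA.
Then V_GS = 2.77 V and V_DS = V_DD − I_D(R_D+R_S) = 9.6 − 4.42×0.95 = 5.4 V.
Saturation requires V_DS ≥ V_GS − V_t = 1.57 V; 5.4 ≥ 1.57 ✓.

I_D ≈ 4.4 mA, V_DS ≈ 5.4 V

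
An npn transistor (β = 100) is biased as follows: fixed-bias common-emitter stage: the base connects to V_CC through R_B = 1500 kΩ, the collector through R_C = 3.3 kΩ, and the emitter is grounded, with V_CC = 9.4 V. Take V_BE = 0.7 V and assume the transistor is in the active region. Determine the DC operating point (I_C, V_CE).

Base loop: V_CC = I_B·R_B + V_BE, so I_B = (9.4 − 0.7)/1500 kΩ = 0.0058 mA.
In the active region I_C = β·I_B = 100 × 0.0058 = 0.58 mA.
Collector loop: V_CE = V_CC − I_C·R_C = 9.4 − 0.58×3.3 = 7.49 V.
Since V_CE = 7.49 V > V_CE(sat) ≈ 0.2 V, the transistor is in the active region as assumed.

I_C ≈ 0.58 mA, V_CE ≈ 7.5 V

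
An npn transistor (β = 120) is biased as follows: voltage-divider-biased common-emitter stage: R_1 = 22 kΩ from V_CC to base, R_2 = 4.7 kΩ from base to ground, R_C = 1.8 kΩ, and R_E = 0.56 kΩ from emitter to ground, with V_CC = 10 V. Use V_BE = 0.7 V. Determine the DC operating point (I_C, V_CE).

I_C ≈ 1.8 mA, V_CE ≈ 5.8 V

Thevenize the base divider: V_Th = V_CC·R_2/(R_1+R_2) = 10×4.7/26.7 = 1.76 V, R_Th = R_1‖R_2 = 3.87 kΩ.
Base-emitter loop: V_Th = I_B·R_Th + V_BE + (β+1)I_B·R_E, so I_B = (1.76 − 0.7) / (3.87 + 121×0.56) = 0.0148 mA.
I_C = β·I_B = 120×0.0148 = 1.78 mA, and I_E = (β+1)I_B = 1.79 mA.
V_CE = V_CC − I_C·R_C − I_E·R_E = 10 − 1.78×1.8 − 1.79×0.56 = 5.8 V.
V_CE = 5.8 V > 0.2 V confirms active-region operation.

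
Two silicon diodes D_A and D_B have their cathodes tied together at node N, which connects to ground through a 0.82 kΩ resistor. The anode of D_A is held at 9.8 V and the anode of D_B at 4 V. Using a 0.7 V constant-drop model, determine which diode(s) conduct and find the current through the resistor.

Only D_A conducts; I_R ≈ 11 mA

Assume both conduct. Then node N would need to be at both 9.8−0.7 = 9.1 V and 4−0.7 = 3.3 V, which is impossible.
Assume only D_A conducts: V_N = 9.8 − 0.7 = 9.1 V, so I_R = 9.1/0.82 = 11.1 mA.
Check D_B: its anode-to-cathode voltage is 4 − 9.1 = -5.1 V < 0.7 V, so it is off. The assumption is consistent.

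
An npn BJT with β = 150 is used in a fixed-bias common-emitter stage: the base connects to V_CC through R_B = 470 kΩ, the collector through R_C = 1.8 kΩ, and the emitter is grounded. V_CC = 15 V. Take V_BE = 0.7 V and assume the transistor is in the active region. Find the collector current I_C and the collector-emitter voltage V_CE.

Base loop: V_CC = I_B·R_B + V_BE, so I_B = (15 − 0.7)/470 kΩ = 0.0304 mA.
In the active region I_C = β·I_B = 150 × 0.0304 = 4.56 mA.
Collector loop: V_CE = V_CC − I_C·R_C = 15 − 4.56×1.8 = 6.79 V.
Since V_CE = 6.79 V > V_CE(sat) ≈ 0.2 V, the transistor is in the active region as assumed.

I_C ≈ 4.6 mA, V_CE ≈ 6.8 V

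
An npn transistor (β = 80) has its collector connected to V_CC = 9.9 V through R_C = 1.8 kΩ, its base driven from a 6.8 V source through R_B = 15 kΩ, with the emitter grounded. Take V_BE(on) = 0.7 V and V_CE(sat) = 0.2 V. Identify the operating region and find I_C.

Assume active: I_B = (6.8 − 0.7)/15 = 0.407 mA, giving I_C = β·I_B = 32.5 mA.
But then V_CE = 9.9 − 32.5×1.8 = -48.7 V < V_CE(sat) = 0.2 V — impossible in the active region.
So the transistor is saturated. With V_CE = 0.2 V, I_C = (V_CC − 0.2)/R_C = 9.7/1.8 = 5.39 mA.
Check: β·I_B = 32.5 mA > I_C = 5.39 mA, confirming saturation.

saturation; I_C ≈ 5.4 mA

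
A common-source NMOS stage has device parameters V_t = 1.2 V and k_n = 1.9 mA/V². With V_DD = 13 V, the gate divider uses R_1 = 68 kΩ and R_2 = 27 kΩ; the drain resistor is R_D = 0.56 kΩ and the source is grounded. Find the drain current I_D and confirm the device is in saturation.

I_D ≈ 5.9 mA

V_G = V_DD·R_2/(R_1+R_2) = 13×27/95 = 3.69 V. With the source grounded, V_GS = V_G = 3.69 V.
Assume saturation: I_D = (k_n/2)(V_GS − V_t)² = (1.9/2)×(3.69 − 1.2)² = 0.95×2.49² = 5.91 mA.
V_DS = V_DD − I_D·R_D = 13 − 5.91×0.56 = 9.69 V.
Saturation requires V_DS ≥ V_GS − V_t = 2.49 V; 9.69 ≥ 2.49 ✓.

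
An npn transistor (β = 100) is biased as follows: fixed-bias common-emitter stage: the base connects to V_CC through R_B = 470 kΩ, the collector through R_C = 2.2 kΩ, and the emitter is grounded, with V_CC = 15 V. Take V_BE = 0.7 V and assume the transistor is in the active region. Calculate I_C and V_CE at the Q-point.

I_C ≈ 3 mA, V_CE ≈ 8.3 V

Base loop: V_CC = I_B·R_B + V_BE, so I_B = (15 − 0.7)/470 kΩ = 0.0304 mA.
In the active region I_C = β·I_B = 100 × 0.0304 = 3.04 mA.
Collector loop: V_CE = V_CC − I_C·R_C = 15 − 3.04×2.2 = 8.31 V.
Since V_CE = 8.31 V > V_CE(sat) ≈ 0.2 V, the transistor is in the active region as assumed.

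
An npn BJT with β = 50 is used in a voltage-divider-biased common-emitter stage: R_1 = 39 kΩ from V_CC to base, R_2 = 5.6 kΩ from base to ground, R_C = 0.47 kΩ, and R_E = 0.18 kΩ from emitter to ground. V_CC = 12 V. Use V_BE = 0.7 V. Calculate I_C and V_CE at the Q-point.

Thevenize the base divider: V_Th = V_CC·R_2/(R_1+R_2) = 12×5.6/44.6 = 1.51 V, R_Th = R_1‖R_2 = 4.9 kΩ.
Base-emitter loop: V_Th = I_B·R_Th + V_BE + (β+1)I_B·R_E, so I_B = (1.51 − 0.7) / (4.9 + 51×0.18) = 0.0573 mA.
I_C = β·I_B = 50×0.0573 = 2.87 mA, and I_E = (β+1)I_B = 2.92 mA.
V_CE = V_CC − I_C·R_C − I_E·R_E = 12 − 2.87×0.47 − 2.92×0.18 = 10.1 V.
V_CE = 10.1 V > 0.2 V confirms active-region operation.

I_C ≈ 2.9 mA, V_CE ≈ 10 V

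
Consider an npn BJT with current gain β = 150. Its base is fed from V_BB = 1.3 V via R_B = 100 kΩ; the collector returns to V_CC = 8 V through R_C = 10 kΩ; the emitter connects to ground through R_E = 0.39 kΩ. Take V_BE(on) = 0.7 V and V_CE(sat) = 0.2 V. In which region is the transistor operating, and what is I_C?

Assume active. Base-emitter loop: I_B = (V_BB − V_BE)/(R_B + (β+1)R_E) = (1.3 − 0.7)/(100 + 151×0.39) = 0.00378 mA.
I_C = β·I_B = 150×0.00378 = 0.566 mA.
V_CE = V_CC − I_C·R_C − I_E·R_E = 8 − 0.566×10 − 0.57×0.39 = 2.11 V > V_CE(sat), so the active-region assumption holds.

active; I_C ≈ 0.57 mA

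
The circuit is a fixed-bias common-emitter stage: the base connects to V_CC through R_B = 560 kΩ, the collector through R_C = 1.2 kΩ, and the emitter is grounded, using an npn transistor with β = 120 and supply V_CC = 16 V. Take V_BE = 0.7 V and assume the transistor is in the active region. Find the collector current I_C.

I_C ≈ 3.3 mA

Base loop: V_CC = I_B·R_B + V_BE, so I_B = (16 − 0.7)/560 kΩ = 0.0273 mA.
In the active region I_C = β·I_B = 120 × 0.0273 = 3.28 mA.
Collector loop: V_CE = V_CC − I_C·R_C = 16 − 3.28×1.2 = 12.1 V.
Since V_CE = 12.1 V > V_CE(sat) ≈ 0.2 V, the transistor is in the active region as assumed.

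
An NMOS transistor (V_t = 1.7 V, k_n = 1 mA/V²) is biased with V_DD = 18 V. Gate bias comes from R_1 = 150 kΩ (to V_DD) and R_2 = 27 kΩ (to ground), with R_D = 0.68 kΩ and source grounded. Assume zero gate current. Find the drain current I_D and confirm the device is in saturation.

I_D ≈ 0.55 mA

V_G = V_DD·R_2/(R_1+R_2) = 18×27/177 = 2.75 V. With the source grounded, V_GS = V_G = 2.75 V.
Assume saturation: I_D = (k_n/2)(V_GS − V_t)² = (1/2)×(2.75 − 1.7)² = 0.5×1.05² = 0.547 mA.
V_DS = V_DD − I_D·R_D = 18 − 0.547×0.68 = 17.6 V.
Saturation requires V_DS ≥ V_GS − V_t = 1.05 V; 17.6 ≥ 1.05 ✓.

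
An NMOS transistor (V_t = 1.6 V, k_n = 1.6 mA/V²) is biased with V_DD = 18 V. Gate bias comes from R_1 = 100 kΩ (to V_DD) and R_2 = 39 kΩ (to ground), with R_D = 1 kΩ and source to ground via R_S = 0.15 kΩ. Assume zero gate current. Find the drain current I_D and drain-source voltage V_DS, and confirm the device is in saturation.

I_D ≈ 5.5 mA, V_DS ≈ 12 V

V_G = V_DD·R_2/(R_1+R_2) = 18×39/139 = 5.05 V.
Assume saturation: I_D = (k_n/2)(V_GS − V_t)² with V_GS = V_G − I_D·R_S = 5.05 − 0.15·I_D.
Substituting gives 0.018·I_D² − 1.83·I_D + 9.52 = 0, with roots I_D = 5.51 or 96.1 mA.
The root I_D = 96.1 mA gives V_GS = -9.36 V ≤ V_t, so take I_D = 5.51 mA.
Then V_GS = 4.22 V and V_DS = V_DD − I_D(R_D+R_S) = 18 − 5.51×1.15 = 11.7 V.
Saturation requires V_DS ≥ V_GS − V_t = 2.62 V; 11.7 ≥ 2.62 ✓.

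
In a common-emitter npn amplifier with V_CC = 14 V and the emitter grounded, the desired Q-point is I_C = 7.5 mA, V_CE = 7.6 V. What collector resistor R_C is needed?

Collector loop: V_CC = I_C·R_C + V_CE.
R_C = (V_CC − V_CE)/I_C = (14 − 7.6)/7.5 = 0.853 kΩ.

R_C ≈ 0.85 kΩ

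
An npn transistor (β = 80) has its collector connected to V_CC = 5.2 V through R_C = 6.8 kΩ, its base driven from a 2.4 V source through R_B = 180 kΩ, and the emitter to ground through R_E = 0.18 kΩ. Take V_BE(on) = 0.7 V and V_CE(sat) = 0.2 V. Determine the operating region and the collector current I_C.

Assume active. Base-emitter loop: I_B = (V_BB − V_BE)/(R_B + (β+1)R_E) = (2.4 − 0.7)/(180 + 81×0.18) = 0.00874 mA.
I_C = β·I_B = 80×0.00874 = 0.699 mA.
V_CE = V_CC − I_C·R_C − I_E·R_E = 5.2 − 0.699×6.8 − 0.708×0.18 = 0.32 V > V_CE(sat), so the active-region assumption holds.

active; I_C ≈ 0.7 mA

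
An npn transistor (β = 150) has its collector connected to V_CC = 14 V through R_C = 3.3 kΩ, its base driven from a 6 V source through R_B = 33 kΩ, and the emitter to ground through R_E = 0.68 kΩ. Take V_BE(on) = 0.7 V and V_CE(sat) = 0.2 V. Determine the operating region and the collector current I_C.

Assume active: I_B = (6 − 0.7)/(33 + 151×0.68) = 0.0391 mA, I_C = β·I_B = 5.86 mA.
Then V_CE = 14 − 5.86×3.3 − 5.9×0.68 = -9.35 V < 0.2 V — the active assumption fails.
Re-solve with V_CE = 0.2 V. KCL at the emitter: V_E/R_E = (V_BB−0.7−V_E)/R_B + (V_CC−0.2−V_E)/R_C, giving V_E = 2.41 V.
I_C = (V_CC − 0.2 − V_E)/R_C = (13.8 − 2.41)/3.3 = 3.45 mA.
Check: I_B = (5.3 − 2.41)/33 = 0.0877 mA, and β·I_B = 13.1 mA > I_C, confirming saturation.

saturation; I_C ≈ 3.5 mA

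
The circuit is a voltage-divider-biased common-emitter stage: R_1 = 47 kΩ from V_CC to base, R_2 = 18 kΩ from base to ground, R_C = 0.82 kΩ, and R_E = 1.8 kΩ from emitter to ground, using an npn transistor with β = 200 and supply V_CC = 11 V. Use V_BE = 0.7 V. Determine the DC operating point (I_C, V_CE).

Thevenize the base divider: V_Th = V_CC·R_2/(R_1+R_2) = 11×18/65 = 3.05 V, R_Th = R_1‖R_2 = 13 kΩ.
Base-emitter loop: V_Th = I_B·R_Th + V_BE + (β+1)I_B·R_E, so I_B = (3.05 − 0.7) / (13 + 201×1.8) = 0.00626 mA.
I_C = β·I_B = 200×0.00626 = 1.25 mA, and I_E = (β+1)I_B = 1.26 mA.
V_CE = V_CC − I_C·R_C − I_E·R_E = 11 − 1.25×0.82 − 1.26×1.8 = 7.71 V.
V_CE = 7.71 V > 0.2 V confirms active-region operation.

I_C ≈ 1.3 mA, V_CE ≈ 7.7 V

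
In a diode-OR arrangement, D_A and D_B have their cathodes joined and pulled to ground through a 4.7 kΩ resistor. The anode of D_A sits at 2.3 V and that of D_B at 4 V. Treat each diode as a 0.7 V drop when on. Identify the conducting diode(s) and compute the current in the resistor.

Assume both conduct. Then node N would need to be at both 2.3−0.7 = 1.6 V and 4−0.7 = 3.3 V, which is impossible.
Assume only D_B conducts: V_N = 4 − 0.7 = 3.3 V, so I_R = 3.3/4.7 = 0.702 mA.
Check D_A: its anode-to-cathode voltage is 2.3 − 3.3 = -1 V < 0.7 V, so it is off. The assumption is consistent.

Only D_B conducts; I_R ≈ 0.7 mA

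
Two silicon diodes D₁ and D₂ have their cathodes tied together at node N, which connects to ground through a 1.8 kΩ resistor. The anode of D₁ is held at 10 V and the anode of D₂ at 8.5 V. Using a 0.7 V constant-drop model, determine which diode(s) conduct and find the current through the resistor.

Assume both conduct. Then node N would need to be at both 10−0.7 = 9.3 V and 8.5−0.7 = 7.8 V, which is impossible.
Assume only D₁ conducts: V_N = 10 − 0.7 = 9.3 V, so I_R = 9.3/1.8 = 5.17 mA.
Check D₂: its anode-to-cathode voltage is 8.5 − 9.3 = -0.8 V < 0.7 V, so it is off. The assumption is consistent.

Only D₁ conducts; I_R ≈ 5.2 mA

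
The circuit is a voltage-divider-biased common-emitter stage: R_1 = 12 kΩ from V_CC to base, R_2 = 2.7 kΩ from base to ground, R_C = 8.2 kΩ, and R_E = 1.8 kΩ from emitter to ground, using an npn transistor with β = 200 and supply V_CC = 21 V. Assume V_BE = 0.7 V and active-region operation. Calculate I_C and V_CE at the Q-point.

Thevenize the base divider: V_Th = V_CC·R_2/(R_1+R_2) = 21×2.7/14.7 = 3.86 V, R_Th = R_1‖R_2 = 2.2 kΩ.
Base-emitter loop: V_Th = I_B·R_Th + V_BE + (β+1)I_B·R_E, so I_B = (3.86 − 0.7) / (2.2 + 201×1.8) = 0.00867 mA.
I_C = β·I_B = 200×0.00867 = 1.73 mA, and I_E = (β+1)I_B = 1.74 mA.
V_CE = V_CC − I_C·R_C − I_E·R_E = 21 − 1.73×8.2 − 1.74×1.8 = 3.64 V.
V_CE = 3.64 V > 0.2 V confirms active-region operation.

I_C ≈ 1.7 mA, V_CE ≈ 3.6 V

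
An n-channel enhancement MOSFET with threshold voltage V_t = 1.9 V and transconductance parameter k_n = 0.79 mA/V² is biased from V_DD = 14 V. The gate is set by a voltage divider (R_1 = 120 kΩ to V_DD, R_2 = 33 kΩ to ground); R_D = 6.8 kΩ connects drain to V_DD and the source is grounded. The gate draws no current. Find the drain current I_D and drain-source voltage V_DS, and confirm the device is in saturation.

V_G = V_DD·R_2/(R_1+R_2) = 14×33/153 = 3.02 V. With the source grounded, V_GS = V_G = 3.02 V.
Assume saturation: I_D = (k_n/2)(V_GS − V_t)² = (0.79/2)×(3.02 − 1.9)² = 0.395×1.12² = 0.495 mA.
V_DS = V_DD − I_D·R_D = 14 − 0.495×6.8 = 10.6 V.
Saturation requires V_DS ≥ V_GS − V_t = 1.12 V; 10.6 ≥ 1.12 ✓.

I_D ≈ 0.5 mA, V_DS ≈ 11 V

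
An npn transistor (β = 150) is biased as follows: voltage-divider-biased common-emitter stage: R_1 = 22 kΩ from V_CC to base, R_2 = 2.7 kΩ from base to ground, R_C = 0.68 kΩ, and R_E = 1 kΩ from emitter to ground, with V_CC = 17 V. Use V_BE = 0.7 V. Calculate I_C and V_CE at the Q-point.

I_C ≈ 1.1 mA, V_CE ≈ 15 V

Thevenize the base divider: V_Th = V_CC·R_2/(R_1+R_2) = 17×2.7/24.7 = 1.86 V, R_Th = R_1‖R_2 = 2.4 kΩ.
Base-emitter loop: V_Th = I_B·R_Th + V_BE + (β+1)I_B·R_E, so I_B = (1.86 − 0.7) / (2.4 + 151×1) = 0.00755 mA.
I_C = β·I_B = 150×0.00755 = 1.13 mA, and I_E = (β+1)I_B = 1.14 mA.
V_CE = V_CC − I_C·R_C − I_E·R_E = 17 − 1.13×0.68 − 1.14×1 = 15.1 V.
V_CE = 15.1 V > 0.2 V confirms active-region operation.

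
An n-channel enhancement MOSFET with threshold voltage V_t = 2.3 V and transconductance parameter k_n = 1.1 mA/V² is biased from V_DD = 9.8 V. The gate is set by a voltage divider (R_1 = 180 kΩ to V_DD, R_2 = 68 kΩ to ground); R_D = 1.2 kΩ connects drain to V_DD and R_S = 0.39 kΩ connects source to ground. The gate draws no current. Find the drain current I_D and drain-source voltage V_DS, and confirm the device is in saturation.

I_D ≈ 0.071 mA, V_DS ≈ 9.7 V

V_G = V_DD·R_2/(R_1+R_2) = 9.8×68/248 = 2.69 V.
Assume saturation: I_D = (k_n/2)(V_GS − V_t)² with V_GS = V_G − I_D·R_S = 2.69 − 0.39·I_D.
Substituting gives 0.0837·I_D² − 1.17·I_D + 0.0824 = 0, with roots I_D = 0.071 or 13.9 mA.
The root I_D = 13.9 mA gives V_GS = -2.72 V ≤ V_t, so take I_D = 0.071 mA.
Then V_GS = 2.66 V and V_DS = V_DD − I_D(R_D+R_S) = 9.8 − 0.071×1.59 = 9.69 V.
Saturation requires V_DS ≥ V_GS − V_t = 0.359 V; 9.69 ≥ 0.359 ✓.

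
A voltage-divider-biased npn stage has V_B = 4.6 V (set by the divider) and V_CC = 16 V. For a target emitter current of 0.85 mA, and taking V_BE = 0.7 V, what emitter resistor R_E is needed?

V_E = V_B − V_BE = 4.6 − 0.7 = 3.9 V.
R_E = V_E / I_E = 3.9 / 0.85 = 4.59 kΩ.

R_E ≈ 4.6 kΩ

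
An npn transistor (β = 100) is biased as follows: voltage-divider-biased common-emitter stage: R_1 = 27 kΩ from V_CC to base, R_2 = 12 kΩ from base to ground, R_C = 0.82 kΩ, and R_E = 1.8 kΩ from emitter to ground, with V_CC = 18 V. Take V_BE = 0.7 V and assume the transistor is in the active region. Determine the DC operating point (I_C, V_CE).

I_C ≈ 2.5 mA, V_CE ≈ 11 V

Thevenize the base divider: V_Th = V_CC·R_2/(R_1+R_2) = 18×12/39 = 5.54 V, R_Th = R_1‖R_2 = 8.31 kΩ.
Base-emitter loop: V_Th = I_B·R_Th + V_BE + (β+1)I_B·R_E, so I_B = (5.54 − 0.7) / (8.31 + 101×1.8) = 0.0255 mA.
I_C = β·I_B = 100×0.0255 = 2.55 mA, and I_E = (β+1)I_B = 2.57 mA.
V_CE = V_CC − I_C·R_C − I_E·R_E = 18 − 2.55×0.82 − 2.57×1.8 = 11.3 V.
V_CE = 11.3 V > 0.2 V confirms active-region operation.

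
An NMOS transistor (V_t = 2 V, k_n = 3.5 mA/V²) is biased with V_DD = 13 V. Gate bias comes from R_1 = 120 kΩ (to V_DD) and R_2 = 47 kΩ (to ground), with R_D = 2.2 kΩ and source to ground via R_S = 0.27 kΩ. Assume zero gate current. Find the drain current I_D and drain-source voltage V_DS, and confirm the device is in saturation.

V_G = V_DD·R_2/(R_1+R_2) = 13×47/167 = 3.66 V.
Assume saturation: I_D = (k_n/2)(V_GS − V_t)² with V_GS = V_G − I_D·R_S = 3.66 − 0.27·I_D.
Substituting gives 0.128·I_D² − 2.57·I_D + 4.81 = 0, with roots I_D = 2.09 or 18 mA.
The root I_D = 18 mA gives V_GS = -1.21 V ≤ V_t, so take I_D = 2.09 mA.
Then V_GS = 3.09 V and V_DS = V_DD − I_D(R_D+R_S) = 13 − 2.09×2.47 = 7.83 V.
Saturation requires V_DS ≥ V_GS − V_t = 1.09 V; 7.83 ≥ 1.09 ✓.

I_D ≈ 2.1 mA, V_DS ≈ 7.8 V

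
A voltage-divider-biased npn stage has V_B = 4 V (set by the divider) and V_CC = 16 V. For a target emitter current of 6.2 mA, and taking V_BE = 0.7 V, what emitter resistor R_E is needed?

R_E ≈ 0.53 kΩ

V_E = V_B − V_BE = 4 − 0.7 = 3.3 V.
R_E = V_E / I_E = 3.3 / 6.2 = 0.532 kΩ.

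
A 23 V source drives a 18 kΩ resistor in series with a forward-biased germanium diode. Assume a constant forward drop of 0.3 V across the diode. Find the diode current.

I ≈ 1.3 mA

KVL around the loop: 23 = V_D + I·R = 0.3 + I × 18 kΩ.
So I = (23 − 0.3) / 18 kΩ = 22.7 / 18 = 1.26 mA.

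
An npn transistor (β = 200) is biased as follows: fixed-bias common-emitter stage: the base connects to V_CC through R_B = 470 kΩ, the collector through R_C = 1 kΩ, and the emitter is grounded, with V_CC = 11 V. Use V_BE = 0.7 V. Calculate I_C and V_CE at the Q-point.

I_C ≈ 4.4 mA, V_CE ≈ 6.6 V

Base loop: V_CC = I_B·R_B + V_BE, so I_B = (11 − 0.7)/470 kΩ = 0.0219 mA.
In the active region I_C = β·I_B = 200 × 0.0219 = 4.38 mA.
Collector loop: V_CE = V_CC − I_C·R_C = 11 − 4.38×1 = 6.62 V.
Since V_CE = 6.62 V > V_CE(sat) ≈ 0.2 V, the transistor is in the active region as assumed.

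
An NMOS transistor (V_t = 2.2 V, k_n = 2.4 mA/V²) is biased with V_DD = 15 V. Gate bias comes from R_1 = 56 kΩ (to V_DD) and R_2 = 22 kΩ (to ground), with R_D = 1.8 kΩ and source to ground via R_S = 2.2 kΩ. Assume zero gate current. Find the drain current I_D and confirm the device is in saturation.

I_D ≈ 0.6 mA

V_G = V_DD·R_2/(R_1+R_2) = 15×22/78 = 4.23 V.
Assume saturation: I_D = (k_n/2)(V_GS − V_t)² with V_GS = V_G − I_D·R_S = 4.23 − 2.2·I_D.
Substituting gives 5.81·I_D² − 11.7·I_D + 4.95 = 0, with roots I_D = 0.601 or 1.42 mA.
The root I_D = 1.42 mA gives V_GS = 1.11 V ≤ V_t, so take I_D = 0.601 mA.
Then V_GS = 2.91 V and V_DS = V_DD − I_D(R_D+R_S) = 15 − 0.601×4 = 12.6 V.
Saturation requires V_DS ≥ V_GS − V_t = 0.708 V; 12.6 ≥ 0.708 ✓.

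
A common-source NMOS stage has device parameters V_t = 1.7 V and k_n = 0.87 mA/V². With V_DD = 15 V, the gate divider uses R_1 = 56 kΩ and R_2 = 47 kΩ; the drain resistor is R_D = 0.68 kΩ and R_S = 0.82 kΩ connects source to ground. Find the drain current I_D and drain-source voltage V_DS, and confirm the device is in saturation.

I_D ≈ 3 mA, V_DS ≈ 10 V

V_G = V_DD·R_2/(R_1+R_2) = 15×47/103 = 6.84 V.
Assume saturation: I_D = (k_n/2)(V_GS − V_t)² with V_GS = V_G − I_D·R_S = 6.84 − 0.82·I_D.
Substituting gives 0.292·I_D² − 4.67·I_D + 11.5 = 0, with roots I_D = 3.05 or 12.9 mA.
The root I_D = 12.9 mA gives V_GS = -3.75 V ≤ V_t, so take I_D = 3.05 mA.
Then V_GS = 4.35 V and V_DS = V_DD − I_D(R_D+R_S) = 15 − 3.05×1.5 = 10.4 V.
Saturation requires V_DS ≥ V_GS − V_t = 2.65 V; 10.4 ≥ 2.65 ✓.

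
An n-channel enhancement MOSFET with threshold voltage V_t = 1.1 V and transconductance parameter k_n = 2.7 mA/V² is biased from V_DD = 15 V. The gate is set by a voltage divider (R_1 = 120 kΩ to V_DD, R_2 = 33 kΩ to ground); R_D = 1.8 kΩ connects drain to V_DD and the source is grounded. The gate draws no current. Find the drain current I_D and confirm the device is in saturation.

I_D ≈ 6.2 mA

V_G = V_DD·R_2/(R_1+R_2) = 15×33/153 = 3.24 V. With the source grounded, V_GS = V_G = 3.24 V.
Assume saturation: I_D = (k_n/2)(V_GS − V_t)² = (2.7/2)×(3.24 − 1.1)² = 1.35×2.14² = 6.16 mA.
V_DS = V_DD − I_D·R_D = 15 − 6.16×1.8 = 3.92 V.
Saturation requires V_DS ≥ V_GS − V_t = 2.14 V; 3.92 ≥ 2.14 ✓.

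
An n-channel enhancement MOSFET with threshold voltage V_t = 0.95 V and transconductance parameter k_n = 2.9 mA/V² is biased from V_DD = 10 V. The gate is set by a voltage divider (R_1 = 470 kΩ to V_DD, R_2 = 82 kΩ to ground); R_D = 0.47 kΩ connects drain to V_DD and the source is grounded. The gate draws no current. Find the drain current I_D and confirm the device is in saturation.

I_D ≈ 0.42 mA

V_G = V_DD·R_2/(R_1+R_2) = 10×82/552 = 1.49 V. With the source grounded, V_GS = V_G = 1.49 V.
Assume saturation: I_D = (k_n/2)(V_GS − V_t)² = (2.9/2)×(1.49 − 0.95)² = 1.45×0.536² = 0.416 mA.
V_DS = V_DD − I_D·R_D = 10 − 0.416×0.47 = 9.8 V.
Saturation requires V_DS ≥ V_GS − V_t = 0.536 V; 9.8 ≥ 0.536 ✓.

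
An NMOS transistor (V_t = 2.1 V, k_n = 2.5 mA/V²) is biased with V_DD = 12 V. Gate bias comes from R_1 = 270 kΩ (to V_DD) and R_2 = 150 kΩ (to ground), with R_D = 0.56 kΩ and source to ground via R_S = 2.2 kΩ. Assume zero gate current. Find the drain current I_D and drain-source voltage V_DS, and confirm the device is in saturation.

I_D ≈ 0.66 mA, V_DS ≈ 10 V

V_G = V_DD·R_2/(R_1+R_2) = 12×150/420 = 4.29 V.
Assume saturation: I_D = (k_n/2)(V_GS − V_t)² with V_GS = V_G − I_D·R_S = 4.29 − 2.2·I_D.
Substituting gives 6.05·I_D² − 13·I_D + 5.97 = 0, with roots I_D = 0.663 or 1.49 mA.
The root I_D = 1.49 mA gives V_GS = 1.01 V ≤ V_t, so take I_D = 0.663 mA.
Then V_GS = 2.83 V and V_DS = V_DD − I_D(R_D+R_S) = 12 − 0.663×2.76 = 10.2 V.
Saturation requires V_DS ≥ V_GS − V_t = 0.728 V; 10.2 ≥ 0.728 ✓.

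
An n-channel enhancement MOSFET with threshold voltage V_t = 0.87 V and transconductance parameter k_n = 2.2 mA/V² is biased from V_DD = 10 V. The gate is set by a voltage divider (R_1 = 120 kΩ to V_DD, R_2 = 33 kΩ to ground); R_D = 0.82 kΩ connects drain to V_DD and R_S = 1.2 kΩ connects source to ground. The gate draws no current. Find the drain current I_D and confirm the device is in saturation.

I_D ≈ 0.51 mA

V_G = V_DD·R_2/(R_1+R_2) = 10×33/153 = 2.16 V.
Assume saturation: I_D = (k_n/2)(V_GS − V_t)² with V_GS = V_G − I_D·R_S = 2.16 − 1.2·I_D.
Substituting gives 1.58·I_D² − 4.4·I_D + 1.82 = 0, with roots I_D = 0.507 or 2.27 mA.
The root I_D = 2.27 mA gives V_GS = -0.566 V ≤ V_t, so take I_D = 0.507 mA.
Then V_GS = 1.55 V and V_DS = V_DD − I_D(R_D+R_S) = 10 − 0.507×2.02 = 8.98 V.
Saturation requires V_DS ≥ V_GS − V_t = 0.679 V; 8.98 ≥ 0.679 ✓.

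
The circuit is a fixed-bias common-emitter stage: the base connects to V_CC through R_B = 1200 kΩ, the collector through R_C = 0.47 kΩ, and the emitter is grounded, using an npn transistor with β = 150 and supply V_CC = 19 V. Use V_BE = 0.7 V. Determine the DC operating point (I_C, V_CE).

Base loop: V_CC = I_B·R_B + V_BE, so I_B = (19 − 0.7)/1200 kΩ = 0.0153 mA.
In the active region I_C = β·I_B = 150 × 0.0153 = 2.29 mA.
Collector loop: V_CE = V_CC − I_C·R_C = 19 − 2.29×0.47 = 17.9 V.
Since V_CE = 17.9 V > V_CE(sat) ≈ 0.2 V, the transistor is in the active region as assumed.

I_C ≈ 2.3 mA, V_CE ≈ 18 V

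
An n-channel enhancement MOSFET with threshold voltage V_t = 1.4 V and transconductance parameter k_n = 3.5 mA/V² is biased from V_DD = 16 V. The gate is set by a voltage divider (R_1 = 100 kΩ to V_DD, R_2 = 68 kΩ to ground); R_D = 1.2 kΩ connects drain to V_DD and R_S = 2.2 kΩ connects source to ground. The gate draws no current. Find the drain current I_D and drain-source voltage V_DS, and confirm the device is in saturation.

V_G = V_DD·R_2/(R_1+R_2) = 16×68/168 = 6.48 V.
Assume saturation: I_D = (k_n/2)(V_GS − V_t)² with V_GS = V_G − I_D·R_S = 6.48 − 2.2·I_D.
Substituting gives 8.47·I_D² − 40.1·I_D + 45.1 = 0, with roots I_D = 1.84 or 2.89 mA.
The root I_D = 2.89 mA gives V_GS = 0.115 V ≤ V_t, so take I_D = 1.84 mA.
Then V_GS = 2.43 V and V_DS = V_DD − I_D(R_D+R_S) = 16 − 1.84×3.4 = 9.74 V.
Saturation requires V_DS ≥ V_GS − V_t = 1.03 V; 9.74 ≥ 1.03 ✓.

I_D ≈ 1.8 mA, V_DS ≈ 9.7 V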